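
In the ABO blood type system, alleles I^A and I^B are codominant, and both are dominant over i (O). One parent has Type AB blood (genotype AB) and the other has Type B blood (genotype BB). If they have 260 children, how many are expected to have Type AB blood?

Cross: AB × BB
Possible offspring genotypes: 2 AB, 2 BB
Blood type counts: 2 Type AB, 2 Type B
Probability of Type AB: 2/4 = 1/2
Expected count = 1/2 × 260 = 130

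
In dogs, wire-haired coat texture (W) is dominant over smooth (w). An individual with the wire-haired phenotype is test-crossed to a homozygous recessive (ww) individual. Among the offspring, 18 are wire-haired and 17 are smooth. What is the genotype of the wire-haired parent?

Test cross: ? × ww
Offspring: 18 wire-haired, 17 smooth — approximately 1:1.
A 1:1 ratio in a test cross indicates the unknown parent is heterozygous (Ww).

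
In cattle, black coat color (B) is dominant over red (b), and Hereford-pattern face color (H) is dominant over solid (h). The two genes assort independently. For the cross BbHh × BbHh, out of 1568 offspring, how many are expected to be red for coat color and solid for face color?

Dihybrid cross BbHh × BbHh — consider each gene separately:
coat color: Bb × Bb → 1 BB, 2 Bb, 1 bb → 3 B_ : 1 bb (out of 4)
face color: Hh × Hh → 1 HH, 2 Hh, 1 hh → 3 H_ : 1 hh (out of 4)
Looking for: red (bb) and solid (hh)
P(red) = 1/4, P(solid) = 1/4
P(both) = 1/4 × 1/4 = 1/16
Expected count = 1/16 × 1568 = 98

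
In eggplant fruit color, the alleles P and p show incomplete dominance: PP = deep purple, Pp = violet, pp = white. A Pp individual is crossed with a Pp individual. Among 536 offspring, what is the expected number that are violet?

Punnett square for Pp × Pp:
Offspring genotypes: 1 PP, 2 Pp, 1 pp
Phenotype counts: 1 deep purple, 2 violet, 1 white
violet: 2 out of 4 → fraction 1/2
Expected count = 1/2 × 536 = 268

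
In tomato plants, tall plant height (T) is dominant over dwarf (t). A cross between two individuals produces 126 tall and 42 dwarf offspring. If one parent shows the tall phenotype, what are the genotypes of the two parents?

Observed offspring: 126 tall, 42 dwarf
The observed ratio simplifies to 3:1. Dwarf (tt) offspring appear, so each parent must contribute one t allele. The parent stated to show tall carries T, so it is Tt. The other parent is then either Tt or tt: Tt × tt would give a 1:1 split, whereas Tt × Tt gives 3:1 — matching the data. So both parents are heterozygous (Tt × Tt).
Parent genotypes: Tt × Tt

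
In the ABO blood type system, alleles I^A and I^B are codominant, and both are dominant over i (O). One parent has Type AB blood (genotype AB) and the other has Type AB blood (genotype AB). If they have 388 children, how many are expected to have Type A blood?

Cross: AB × AB
Possible offspring genotypes: 1 AA, 2 AB, 1 BB
Blood type counts: 1 Type A, 2 Type AB, 1 Type B
Probability of Type A: 1/4
Expected count = 1/4 × 388 = 97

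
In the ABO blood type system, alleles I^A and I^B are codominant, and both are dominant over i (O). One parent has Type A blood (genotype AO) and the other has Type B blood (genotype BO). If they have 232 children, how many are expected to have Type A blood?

Cross: AO × BO
Possible offspring genotypes: 1 AB, 1 AO, 1 BO, 1 OO
Blood type counts: 1 Type AB, 1 Type A, 1 Type B, 1 Type O
Probability of Type A: 1/4
Expected count = 1/4 × 232 = 58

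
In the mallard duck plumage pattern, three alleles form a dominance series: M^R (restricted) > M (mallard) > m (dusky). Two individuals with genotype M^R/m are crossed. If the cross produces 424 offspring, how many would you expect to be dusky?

Cross: M^R/m × M^R/m
Allele dominance: M^R > M > m
Offspring genotypes: 1 M^R/M^R, 2 M^R/m, 1 m/m
Phenotype counts: 3 restricted, 1 dusky
dusky: 1 out of 4 → fraction 1/4
Expected count = 1/4 × 424 = 106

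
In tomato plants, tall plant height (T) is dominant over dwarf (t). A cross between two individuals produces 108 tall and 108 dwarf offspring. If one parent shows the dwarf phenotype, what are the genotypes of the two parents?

Observed offspring: 108 tall, 108 dwarf
The observed ratio simplifies to 1:1. One parent shows dwarf, so its genotype must be tt. A 1:1 offspring split requires the other parent to be heterozygous (Tt).
Parent genotypes: tt × Tt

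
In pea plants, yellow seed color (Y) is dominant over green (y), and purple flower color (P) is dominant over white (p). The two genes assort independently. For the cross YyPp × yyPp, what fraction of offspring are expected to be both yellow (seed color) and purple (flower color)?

Dihybrid cross YyPp × yyPp — consider each gene separately:
seed color: Yy × yy → 2 Yy, 2 yy → 2 Y_ : 2 yy (out of 4)
flower color: Pp × Pp → 1 PP, 2 Pp, 1 pp → 3 P_ : 1 pp (out of 4)
Looking for: yellow (Y_) and purple (P_)
P(yellow) = 2/4, P(purple) = 3/4
P(both) = 2/4 × 3/4 = 6/16 = 3/8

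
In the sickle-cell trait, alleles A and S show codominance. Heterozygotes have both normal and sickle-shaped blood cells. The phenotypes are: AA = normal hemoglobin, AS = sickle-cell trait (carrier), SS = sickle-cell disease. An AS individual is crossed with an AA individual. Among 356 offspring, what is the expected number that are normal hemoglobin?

Punnett square for AS × AA:
Offspring genotypes: 2 AA, 2 AS
Phenotype counts: 2 normal hemoglobin, 2 sickle-cell trait (carrier)
normal hemoglobin: 2 out of 4 → fraction 1/2
Expected count = 1/2 × 356 = 178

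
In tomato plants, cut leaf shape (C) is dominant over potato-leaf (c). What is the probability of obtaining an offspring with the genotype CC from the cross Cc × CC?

Punnett square for Cc × CC:
Offspring genotypes: 2 CC, 2 Cc
Total offspring: 4
Count with target: 2
Probability: 2/4 = 1/2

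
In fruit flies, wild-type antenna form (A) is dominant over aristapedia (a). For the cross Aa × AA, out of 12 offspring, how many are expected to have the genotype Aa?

Punnett square for Aa × AA:
Offspring genotypes: 2 AA, 2 Aa
Total offspring: 4
Count with target: 2
Probability: 2/4 = 1/2
Expected count = 1/2 × 12 = 6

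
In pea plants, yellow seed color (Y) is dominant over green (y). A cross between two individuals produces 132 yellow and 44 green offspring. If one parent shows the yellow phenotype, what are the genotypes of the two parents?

Observed offspring: 132 yellow, 44 green
The observed ratio simplifies to 3:1. Green (yy) offspring appear, so each parent must contribute one y allele. The parent stated to show yellow carries Y, so it is Yy. The other parent is then either Yy or yy: Yy × yy would give a 1:1 split, whereas Yy × Yy gives 3:1 — matching the data. So both parents are heterozygous (Yy × Yy).
Parent genotypes: Yy × Yy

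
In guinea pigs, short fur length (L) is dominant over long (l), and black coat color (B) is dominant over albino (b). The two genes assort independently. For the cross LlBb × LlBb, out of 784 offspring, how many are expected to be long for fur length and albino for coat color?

Dihybrid cross LlBb × LlBb — consider each gene separately:
fur length: Ll × Ll → 1 LL, 2 Ll, 1 ll → 3 L_ : 1 ll (out of 4)
coat color: Bb × Bb → 1 BB, 2 Bb, 1 bb → 3 B_ : 1 bb (out of 4)
Looking for: long (ll) and albino (bb)
P(long) = 1/4, P(albino) = 1/4
P(both) = 1/4 × 1/4 = 1/16
Expected count = 1/16 × 784 = 49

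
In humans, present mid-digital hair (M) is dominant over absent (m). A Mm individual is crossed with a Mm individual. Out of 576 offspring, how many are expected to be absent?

Punnett square for Mm × Mm:
Offspring genotypes: 1 MM, 2 Mm, 1 mm
present: 3, absent: 1
absent: 1 out of 4 → fraction 1/4
Expected count = 1/4 × 576 = 144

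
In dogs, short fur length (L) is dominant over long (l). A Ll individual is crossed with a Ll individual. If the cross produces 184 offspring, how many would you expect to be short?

Punnett square for Ll × Ll:
Offspring genotypes: 1 LL, 2 Ll, 1 ll
short: 3, long: 1
short: 3 out of 4 → fraction 3/4
Expected count = 3/4 × 184 = 138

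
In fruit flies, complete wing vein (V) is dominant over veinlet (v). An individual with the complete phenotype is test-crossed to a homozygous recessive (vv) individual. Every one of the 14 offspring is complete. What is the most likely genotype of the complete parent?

Test cross: ? × vv
All offspring are complete.
If the unknown parent were heterozygous (Vv), about half of 14 offspring would be veinlet; none are. The unknown parent is most likely homozygous dominant (VV).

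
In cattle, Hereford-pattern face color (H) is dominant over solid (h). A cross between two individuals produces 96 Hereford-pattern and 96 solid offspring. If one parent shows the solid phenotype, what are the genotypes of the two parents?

Observed offspring: 96 Hereford-pattern, 96 solid
The observed ratio simplifies to 1:1. One parent shows solid, so its genotype must be hh. A 1:1 offspring split requires the other parent to be heterozygous (Hh).
Parent genotypes: hh × Hh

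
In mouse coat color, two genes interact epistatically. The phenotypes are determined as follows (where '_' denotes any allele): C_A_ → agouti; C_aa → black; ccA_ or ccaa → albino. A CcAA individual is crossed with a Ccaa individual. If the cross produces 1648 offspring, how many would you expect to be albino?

Cross: CcAA × Ccaa — consider each gene separately:
C gene: Cc × Cc → 1 CC, 2 Cc, 1 cc → 3 C_ : 1 cc (out of 4)
A gene: AA × aa → 4 Aa → 4 A_ (out of 4)
Genotype classes (out of 4 × 4 = 16): C_A_ = 3×4 = 12; ccA_ = 1×4 = 4
Apply the phenotype rules: C_A_ (12) → agouti; ccA_ (4) → albino
Phenotype counts (out of 16): 12 agouti, 4 albino
albino: 4 out of 16 → fraction 1/4
Expected count = 1/4 × 1648 = 412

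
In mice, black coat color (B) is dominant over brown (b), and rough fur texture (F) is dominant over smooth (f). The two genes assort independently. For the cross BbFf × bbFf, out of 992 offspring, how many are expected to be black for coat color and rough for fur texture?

Dihybrid cross BbFf × bbFf — consider each gene separately:
coat color: Bb × bb → 2 Bb, 2 bb → 2 B_ : 2 bb (out of 4)
fur texture: Ff × Ff → 1 FF, 2 Ff, 1 ff → 3 F_ : 1 ff (out of 4)
Looking for: black (B_) and rough (F_)
P(black) = 2/4, P(rough) = 3/4
P(both) = 2/4 × 3/4 = 6/16 = 3/8
Expected count = 3/8 × 992 = 372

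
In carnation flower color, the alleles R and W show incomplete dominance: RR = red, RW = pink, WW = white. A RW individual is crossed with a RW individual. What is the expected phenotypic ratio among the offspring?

Punnett square for RW × RW:
Offspring genotypes: 1 RR, 2 RW, 1 WW
Phenotype counts: 1 red, 2 pink, 1 white
Ratio: 1 red : 2 pink : 1 white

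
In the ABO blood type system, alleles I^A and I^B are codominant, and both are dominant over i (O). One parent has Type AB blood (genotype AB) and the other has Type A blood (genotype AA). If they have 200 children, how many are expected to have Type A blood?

Cross: AB × AA
Possible offspring genotypes: 2 AA, 2 AB
Blood type counts: 2 Type A, 2 Type AB
Probability of Type A: 2/4 = 1/2
Expected count = 1/2 × 200 = 100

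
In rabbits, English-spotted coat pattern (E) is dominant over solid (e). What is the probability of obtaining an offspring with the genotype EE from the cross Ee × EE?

Punnett square for Ee × EE:
Offspring genotypes: 2 EE, 2 Ee
Total offspring: 4
Count with target: 2
Probability: 2/4 = 1/2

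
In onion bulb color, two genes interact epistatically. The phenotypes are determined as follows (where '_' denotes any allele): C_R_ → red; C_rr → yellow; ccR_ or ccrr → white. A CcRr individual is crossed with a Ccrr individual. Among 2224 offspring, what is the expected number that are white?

Cross: CcRr × Ccrr — consider each gene separately:
C gene: Cc × Cc → 1 CC, 2 Cc, 1 cc → 3 C_ : 1 cc (out of 4)
R gene: Rr × rr → 2 Rr, 2 rr → 2 R_ : 2 rr (out of 4)
Genotype classes (out of 4 × 4 = 16): C_R_ = 3×2 = 6; C_rr = 3×2 = 6; ccR_ = 1×2 = 2; ccrr = 1×2 = 2
Apply the phenotype rules: C_R_ (6) → red; C_rr (6) → yellow; ccR_ (2) + ccrr (2) → white
Phenotype counts (out of 16): 6 red, 6 yellow, 4 white
white: 4 out of 16 → fraction 1/4
Expected count = 1/4 × 2224 = 556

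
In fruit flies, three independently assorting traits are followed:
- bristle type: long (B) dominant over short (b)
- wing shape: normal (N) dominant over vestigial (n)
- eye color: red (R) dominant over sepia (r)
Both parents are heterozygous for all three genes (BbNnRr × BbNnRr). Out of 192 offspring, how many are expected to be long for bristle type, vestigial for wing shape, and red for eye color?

Trihybrid cross: BbNnRr × BbNnRr
Each trait segregates independently with a 3:1 phenotypic ratio, so each gene contributes 3/4 (dominant) or 1/4 (recessive).
Target: long (bristle type), vestigial (wing shape), red (eye color)
Probability = product of independent per-trait probabilities
= 3/4 × 1/4 × 3/4 = 9/64
Expected count = 9/64 × 192 = 27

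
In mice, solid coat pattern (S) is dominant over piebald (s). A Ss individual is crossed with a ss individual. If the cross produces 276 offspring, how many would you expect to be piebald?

Punnett square for Ss × ss:
Offspring genotypes: 2 Ss, 2 ss
solid: 2, piebald: 2
piebald: 2 out of 4 → fraction 1/2
Expected count = 1/2 × 276 = 138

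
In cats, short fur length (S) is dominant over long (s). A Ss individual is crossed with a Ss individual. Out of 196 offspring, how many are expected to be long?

Punnett square for Ss × Ss:
Offspring genotypes: 1 SS, 2 Ss, 1 ss
short: 3, long: 1
long: 1 out of 4 → fraction 1/4
Expected count = 1/4 × 196 = 49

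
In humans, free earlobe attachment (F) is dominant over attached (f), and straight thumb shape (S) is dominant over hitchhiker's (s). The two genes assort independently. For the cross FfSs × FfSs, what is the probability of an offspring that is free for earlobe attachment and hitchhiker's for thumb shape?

Dihybrid cross FfSs × FfSs — consider each gene separately:
earlobe attachment: Ff × Ff → 1 FF, 2 Ff, 1 ff → 3 F_ : 1 ff (out of 4)
thumb shape: Ss × Ss → 1 SS, 2 Ss, 1 ss → 3 S_ : 1 ss (out of 4)
Looking for: free (F_) and hitchhiker's (ss)
P(free) = 3/4, P(hitchhiker's) = 1/4
P(both) = 3/4 × 1/4 = 3/16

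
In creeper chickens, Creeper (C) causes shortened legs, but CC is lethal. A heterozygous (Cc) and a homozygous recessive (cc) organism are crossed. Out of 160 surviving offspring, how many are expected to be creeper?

Cross: Cc × cc
Punnett square offspring (before lethality): 2 Cc, 2 cc
No CC offspring are produced in this cross.
creeper: 2 out of 4 → fraction 1/2
Expected count = 1/2 × 160 = 80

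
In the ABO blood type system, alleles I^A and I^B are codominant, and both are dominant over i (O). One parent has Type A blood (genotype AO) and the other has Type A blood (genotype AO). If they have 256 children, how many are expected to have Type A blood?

Cross: AO × AO
Possible offspring genotypes: 1 AA, 2 AO, 1 OO
Blood type counts: 3 Type A, 1 Type O
Probability of Type A: 3/4
Expected count = 3/4 × 256 = 192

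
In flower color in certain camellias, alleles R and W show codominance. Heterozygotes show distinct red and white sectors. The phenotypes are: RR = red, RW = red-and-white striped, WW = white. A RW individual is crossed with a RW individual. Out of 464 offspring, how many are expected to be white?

Punnett square for RW × RW:
Offspring genotypes: 1 RR, 2 RW, 1 WW
Phenotype counts: 1 red, 2 red-and-white striped, 1 white
white: 1 out of 4 → fraction 1/4
Expected count = 1/4 × 464 = 116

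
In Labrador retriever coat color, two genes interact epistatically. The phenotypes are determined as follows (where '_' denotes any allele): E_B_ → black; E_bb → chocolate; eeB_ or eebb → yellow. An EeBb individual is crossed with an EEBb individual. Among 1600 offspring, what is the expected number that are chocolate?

Cross: EeBb × EEBb — consider each gene separately:
E gene: Ee × EE → 2 EE, 2 Ee → 4 E_ (out of 4)
B gene: Bb × Bb → 1 BB, 2 Bb, 1 bb → 3 B_ : 1 bb (out of 4)
Genotype classes (out of 4 × 4 = 16): E_B_ = 4×3 = 12; E_bb = 4×1 = 4
Apply the phenotype rules: E_B_ (12) → black; E_bb (4) → chocolate
Phenotype counts (out of 16): 12 black, 4 chocolate
chocolate: 4 out of 16 → fraction 1/4
Expected count = 1/4 × 1600 = 400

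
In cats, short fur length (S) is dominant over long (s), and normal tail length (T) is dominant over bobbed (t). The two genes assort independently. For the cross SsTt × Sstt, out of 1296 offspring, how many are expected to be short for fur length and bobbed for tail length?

Dihybrid cross SsTt × Sstt — consider each gene separately:
fur length: Ss × Ss → 1 SS, 2 Ss, 1 ss → 3 S_ : 1 ss (out of 4)
tail length: Tt × tt → 2 Tt, 2 tt → 2 T_ : 2 tt (out of 4)
Looking for: short (S_) and bobbed (tt)
P(short) = 3/4, P(bobbed) = 2/4
P(both) = 3/4 × 2/4 = 6/16 = 3/8
Expected count = 3/8 × 1296 = 486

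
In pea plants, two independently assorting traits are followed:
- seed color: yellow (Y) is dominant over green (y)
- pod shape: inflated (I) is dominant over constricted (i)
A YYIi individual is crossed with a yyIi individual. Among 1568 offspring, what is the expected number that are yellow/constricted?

Dihybrid cross YYIi × yyIi — consider each gene separately:
seed color: YY × yy → 4 Yy → 4 Y_ (out of 4)
pod shape: Ii × Ii → 1 II, 2 Ii, 1 ii → 3 I_ : 1 ii (out of 4)
Combine (counts out of 4 × 4 = 16): yellow/inflated (Y_I_) = 4×3 = 12; yellow/constricted (Y_ii) = 4×1 = 4
Phenotype counts (out of 16): 12 yellow/inflated, 4 yellow/constricted
yellow/constricted: 4 out of 16 → fraction 1/4
Expected count = 1/4 × 1568 = 392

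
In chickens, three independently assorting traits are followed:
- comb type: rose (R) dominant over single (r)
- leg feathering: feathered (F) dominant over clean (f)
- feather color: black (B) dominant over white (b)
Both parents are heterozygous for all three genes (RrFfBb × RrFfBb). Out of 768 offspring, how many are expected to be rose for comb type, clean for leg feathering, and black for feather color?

Trihybrid cross: RrFfBb × RrFfBb
Each trait segregates independently with a 3:1 phenotypic ratio, so each gene contributes 3/4 (dominant) or 1/4 (recessive).
Target: rose (comb type), clean (leg feathering), black (feather color)
Probability = product of independent per-trait probabilities
= 3/4 × 1/4 × 3/4 = 9/64
Expected count = 9/64 × 768 = 108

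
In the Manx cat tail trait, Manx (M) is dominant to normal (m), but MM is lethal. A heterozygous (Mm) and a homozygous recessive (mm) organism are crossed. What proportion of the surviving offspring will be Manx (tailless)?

Cross: Mm × mm
Punnett square offspring (before lethality): 2 Mm, 2 mm
No MM offspring are produced in this cross.
Manx (tailless): 2 out of 4
Probability: 2/4 = 1/2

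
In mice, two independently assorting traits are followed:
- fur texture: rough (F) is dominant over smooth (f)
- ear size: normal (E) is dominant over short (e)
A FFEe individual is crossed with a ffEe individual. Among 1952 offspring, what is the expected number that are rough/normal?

Dihybrid cross FFEe × ffEe — consider each gene separately:
fur texture: FF × ff → 4 Ff → 4 F_ (out of 4)
ear size: Ee × Ee → 1 EE, 2 Ee, 1 ee → 3 E_ : 1 ee (out of 4)
Combine (counts out of 4 × 4 = 16): rough/normal (F_E_) = 4×3 = 12; rough/short (F_ee) = 4×1 = 4
Phenotype counts (out of 16): 12 rough/normal, 4 rough/short
rough/normal: 12 out of 16 → fraction 3/4
Expected count = 3/4 × 1952 = 1464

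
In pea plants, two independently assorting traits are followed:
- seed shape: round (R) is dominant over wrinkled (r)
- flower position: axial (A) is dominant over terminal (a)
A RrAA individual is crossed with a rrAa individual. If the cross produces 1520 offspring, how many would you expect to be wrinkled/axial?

Dihybrid cross RrAA × rrAa — consider each gene separately:
seed shape: Rr × rr → 2 Rr, 2 rr → 2 R_ : 2 rr (out of 4)
flower position: AA × Aa → 2 AA, 2 Aa → 4 A_ (out of 4)
Combine (counts out of 4 × 4 = 16): round/axial (R_A_) = 2×4 = 8; wrinkled/axial (rrA_) = 2×4 = 8
Phenotype counts (out of 16): 8 round/axial, 8 wrinkled/axial
wrinkled/axial: 8 out of 16 → fraction 1/2
Expected count = 1/2 × 1520 = 760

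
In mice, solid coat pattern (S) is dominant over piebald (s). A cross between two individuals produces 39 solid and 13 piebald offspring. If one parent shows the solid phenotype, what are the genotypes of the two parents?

Observed offspring: 39 solid, 13 piebald
The observed ratio simplifies to 3:1. Piebald (ss) offspring appear, so each parent must contribute one s allele. The parent stated to show solid carries S, so it is Ss. The other parent is then either Ss or ss: Ss × ss would give a 1:1 split, whereas Ss × Ss gives 3:1 — matching the data. So both parents are heterozygous (Ss × Ss).
Parent genotypes: Ss × Ss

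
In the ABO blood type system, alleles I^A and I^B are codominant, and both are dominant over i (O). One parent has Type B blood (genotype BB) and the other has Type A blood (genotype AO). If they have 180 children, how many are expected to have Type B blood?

Cross: BB × AO
Possible offspring genotypes: 2 AB, 2 BO
Blood type counts: 2 Type AB, 2 Type B
Probability of Type B: 2/4 = 1/2
Expected count = 1/2 × 180 = 90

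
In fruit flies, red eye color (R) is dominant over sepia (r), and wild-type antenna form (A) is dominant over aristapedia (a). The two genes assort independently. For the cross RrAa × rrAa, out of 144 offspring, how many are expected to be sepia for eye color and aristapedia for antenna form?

Dihybrid cross RrAa × rrAa — consider each gene separately:
eye color: Rr × rr → 2 Rr, 2 rr → 2 R_ : 2 rr (out of 4)
antenna form: Aa × Aa → 1 AA, 2 Aa, 1 aa → 3 A_ : 1 aa (out of 4)
Looking for: sepia (rr) and aristapedia (aa)
P(sepia) = 2/4, P(aristapedia) = 1/4
P(both) = 2/4 × 1/4 = 2/16 = 1/8
Expected count = 1/8 × 144 = 18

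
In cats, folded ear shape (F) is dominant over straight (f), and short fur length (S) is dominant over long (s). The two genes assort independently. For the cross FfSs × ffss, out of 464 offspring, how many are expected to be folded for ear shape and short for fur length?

Dihybrid cross FfSs × ffss — consider each gene separately:
ear shape: Ff × ff → 2 Ff, 2 ff → 2 F_ : 2 ff (out of 4)
fur length: Ss × ss → 2 Ss, 2 ss → 2 S_ : 2 ss (out of 4)
Looking for: folded (F_) and short (S_)
P(folded) = 2/4, P(short) = 2/4
P(both) = 2/4 × 2/4 = 4/16 = 1/4
Expected count = 1/4 × 464 = 116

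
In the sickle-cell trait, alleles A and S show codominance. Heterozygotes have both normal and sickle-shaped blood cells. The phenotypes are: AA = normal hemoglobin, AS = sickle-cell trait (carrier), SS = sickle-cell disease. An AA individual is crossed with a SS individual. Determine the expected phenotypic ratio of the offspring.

Punnett square for AA × SS:
Offspring genotypes: 4 AS
Phenotype counts: 4 sickle-cell trait (carrier)
Ratio: all sickle-cell trait (carrier)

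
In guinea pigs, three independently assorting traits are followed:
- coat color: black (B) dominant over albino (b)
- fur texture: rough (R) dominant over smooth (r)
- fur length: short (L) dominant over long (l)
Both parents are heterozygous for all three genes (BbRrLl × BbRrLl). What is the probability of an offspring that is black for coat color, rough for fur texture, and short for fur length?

Trihybrid cross: BbRrLl × BbRrLl
Each trait segregates independently with a 3:1 phenotypic ratio, so each gene contributes 3/4 (dominant) or 1/4 (recessive).
Target: black (coat color), rough (fur texture), short (fur length)
Probability = product of independent per-trait probabilities
= 3/4 × 3/4 × 3/4 = 27/64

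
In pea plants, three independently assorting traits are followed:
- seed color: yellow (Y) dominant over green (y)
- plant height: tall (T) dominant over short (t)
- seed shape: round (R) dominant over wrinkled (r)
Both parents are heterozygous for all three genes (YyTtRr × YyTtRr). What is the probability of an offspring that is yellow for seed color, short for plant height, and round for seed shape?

Trihybrid cross: YyTtRr × YyTtRr
Each trait segregates independently with a 3:1 phenotypic ratio, so each gene contributes 3/4 (dominant) or 1/4 (recessive).
Target: yellow (seed color), short (plant height), round (seed shape)
Probability = product of independent per-trait probabilities
= 3/4 × 1/4 × 3/4 = 9/64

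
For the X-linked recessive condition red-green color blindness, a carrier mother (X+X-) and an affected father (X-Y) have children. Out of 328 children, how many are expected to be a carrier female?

Cross: X+X- × X-Y
Offspring: 1 X+X-, 1 X+Y, 1 X-X-, 1 X-Y
Probability of a carrier female: 1/4
Expected count = 1/4 × 328 = 82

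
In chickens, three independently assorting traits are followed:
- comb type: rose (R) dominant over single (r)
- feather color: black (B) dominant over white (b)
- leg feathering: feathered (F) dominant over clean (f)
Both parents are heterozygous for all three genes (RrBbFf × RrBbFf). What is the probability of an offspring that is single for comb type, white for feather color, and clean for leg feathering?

Trihybrid cross: RrBbFf × RrBbFf
Each trait segregates independently with a 3:1 phenotypic ratio, so each gene contributes 3/4 (dominant) or 1/4 (recessive).
Target: single (comb type), white (feather color), clean (leg feathering)
Probability = product of independent per-trait probabilities
= 1/4 × 1/4 × 1/4 = 1/64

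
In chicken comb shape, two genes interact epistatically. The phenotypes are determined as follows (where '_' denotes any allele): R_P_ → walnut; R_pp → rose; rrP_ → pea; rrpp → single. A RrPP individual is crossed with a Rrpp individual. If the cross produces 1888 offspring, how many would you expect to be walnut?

Cross: RrPP × Rrpp — consider each gene separately:
R gene: Rr × Rr → 1 RR, 2 Rr, 1 rr → 3 R_ : 1 rr (out of 4)
P gene: PP × pp → 4 Pp → 4 P_ (out of 4)
Genotype classes (out of 4 × 4 = 16): R_P_ = 3×4 = 12; rrP_ = 1×4 = 4
Apply the phenotype rules: R_P_ (12) → walnut; rrP_ (4) → pea
Phenotype counts (out of 16): 12 walnut, 4 pea
walnut: 12 out of 16 → fraction 3/4
Expected count = 3/4 × 1888 = 1416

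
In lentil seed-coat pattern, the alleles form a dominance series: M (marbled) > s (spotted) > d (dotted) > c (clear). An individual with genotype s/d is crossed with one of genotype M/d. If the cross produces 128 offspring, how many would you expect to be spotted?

Cross: s/d × M/d
Allele dominance: M > s > d > c
Offspring genotypes: 1 M/s, 1 s/d, 1 M/d, 1 d/d
Phenotype counts: 2 marbled, 1 spotted, 1 dotted
spotted: 1 out of 4 → fraction 1/4
Expected count = 1/4 × 128 = 32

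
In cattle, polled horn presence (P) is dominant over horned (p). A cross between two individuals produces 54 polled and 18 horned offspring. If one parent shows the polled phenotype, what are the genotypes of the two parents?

Observed offspring: 54 polled, 18 horned
The observed ratio simplifies to 3:1. Horned (pp) offspring appear, so each parent must contribute one p allele. The parent stated to show polled carries P, so it is Pp. The other parent is then either Pp or pp: Pp × pp would give a 1:1 split, whereas Pp × Pp gives 3:1 — matching the data. So both parents are heterozygous (Pp × Pp).
Parent genotypes: Pp × Pp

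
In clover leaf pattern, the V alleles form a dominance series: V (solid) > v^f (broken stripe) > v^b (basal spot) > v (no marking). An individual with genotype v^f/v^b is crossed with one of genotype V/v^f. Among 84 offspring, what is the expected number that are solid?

Cross: v^f/v^b × V/v^f
Allele dominance: V > v^f > v^b > v
Offspring genotypes: 1 V/v^f, 1 v^f/v^f, 1 V/v^b, 1 v^f/v^b
Phenotype counts: 2 solid, 2 broken stripe
solid: 2 out of 4 → fraction 1/2
Expected count = 1/2 × 84 = 42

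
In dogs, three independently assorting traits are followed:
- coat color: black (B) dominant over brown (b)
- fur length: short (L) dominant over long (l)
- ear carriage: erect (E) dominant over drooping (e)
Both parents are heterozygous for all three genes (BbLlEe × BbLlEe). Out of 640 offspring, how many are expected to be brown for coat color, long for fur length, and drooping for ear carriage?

Trihybrid cross: BbLlEe × BbLlEe
Each trait segregates independently with a 3:1 phenotypic ratio, so each gene contributes 3/4 (dominant) or 1/4 (recessive).
Target: brown (coat color), long (fur length), drooping (ear carriage)
Probability = product of independent per-trait probabilities
= 1/4 × 1/4 × 1/4 = 1/64
Expected count = 1/64 × 640 = 10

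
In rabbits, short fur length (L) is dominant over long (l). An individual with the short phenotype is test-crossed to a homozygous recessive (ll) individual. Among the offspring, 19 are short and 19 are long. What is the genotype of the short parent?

Test cross: ? × ll
Offspring: 19 short, 19 long — approximately 1:1.
A 1:1 ratio in a test cross indicates the unknown parent is heterozygous (Ll).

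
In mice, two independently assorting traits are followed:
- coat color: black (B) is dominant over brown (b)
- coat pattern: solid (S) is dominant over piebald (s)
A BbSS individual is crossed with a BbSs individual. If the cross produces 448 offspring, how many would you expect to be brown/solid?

Dihybrid cross BbSS × BbSs — consider each gene separately:
coat color: Bb × Bb → 1 BB, 2 Bb, 1 bb → 3 B_ : 1 bb (out of 4)
coat pattern: SS × Ss → 2 SS, 2 Ss → 4 S_ (out of 4)
Combine (counts out of 4 × 4 = 16): black/solid (B_S_) = 3×4 = 12; brown/solid (bbS_) = 1×4 = 4
Phenotype counts (out of 16): 12 black/solid, 4 brown/solid
brown/solid: 4 out of 16 → fraction 1/4
Expected count = 1/4 × 448 = 112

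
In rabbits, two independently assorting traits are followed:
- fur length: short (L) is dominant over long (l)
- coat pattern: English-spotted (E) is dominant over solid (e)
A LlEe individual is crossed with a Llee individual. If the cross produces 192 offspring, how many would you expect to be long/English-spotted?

Dihybrid cross LlEe × Llee — consider each gene separately:
fur length: Ll × Ll → 1 LL, 2 Ll, 1 ll → 3 L_ : 1 ll (out of 4)
coat pattern: Ee × ee → 2 Ee, 2 ee → 2 E_ : 2 ee (out of 4)
Combine (counts out of 4 × 4 = 16): short/English-spotted (L_E_) = 3×2 = 6; short/solid (L_ee) = 3×2 = 6; long/English-spotted (llE_) = 1×2 = 2; long/solid (llee) = 1×2 = 2
Phenotype counts (out of 16): 6 short/English-spotted, 6 short/solid, 2 long/English-spotted, 2 long/solid
long/English-spotted: 2 out of 16 → fraction 1/8
Expected count = 1/8 × 192 = 24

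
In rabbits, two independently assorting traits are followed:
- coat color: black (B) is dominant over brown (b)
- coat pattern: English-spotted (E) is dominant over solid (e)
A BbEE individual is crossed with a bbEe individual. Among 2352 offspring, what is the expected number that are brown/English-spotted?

Dihybrid cross BbEE × bbEe — consider each gene separately:
coat color: Bb × bb → 2 Bb, 2 bb → 2 B_ : 2 bb (out of 4)
coat pattern: EE × Ee → 2 EE, 2 Ee → 4 E_ (out of 4)
Combine (counts out of 4 × 4 = 16): black/English-spotted (B_E_) = 2×4 = 8; brown/English-spotted (bbE_) = 2×4 = 8
Phenotype counts (out of 16): 8 black/English-spotted, 8 brown/English-spotted
brown/English-spotted: 8 out of 16 → fraction 1/2
Expected count = 1/2 × 2352 = 1176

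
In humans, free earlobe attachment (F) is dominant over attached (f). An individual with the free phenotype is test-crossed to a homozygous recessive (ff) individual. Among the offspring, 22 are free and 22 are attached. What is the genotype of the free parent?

Test cross: ? × ff
Offspring: 22 free, 22 attached — approximately 1:1.
A 1:1 ratio in a test cross indicates the unknown parent is heterozygous (Ff).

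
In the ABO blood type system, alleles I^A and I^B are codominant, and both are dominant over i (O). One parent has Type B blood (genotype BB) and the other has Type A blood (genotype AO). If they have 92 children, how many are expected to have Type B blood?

Cross: BB × AO
Possible offspring genotypes: 2 AB, 2 BO
Blood type counts: 2 Type AB, 2 Type B
Probability of Type B: 2/4 = 1/2
Expected count = 1/2 × 92 = 46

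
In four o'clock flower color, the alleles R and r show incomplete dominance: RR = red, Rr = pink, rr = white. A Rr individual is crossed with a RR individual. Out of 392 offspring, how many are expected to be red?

Punnett square for Rr × RR:
Offspring genotypes: 2 RR, 2 Rr
Phenotype counts: 2 red, 2 pink
red: 2 out of 4 → fraction 1/2
Expected count = 1/2 × 392 = 196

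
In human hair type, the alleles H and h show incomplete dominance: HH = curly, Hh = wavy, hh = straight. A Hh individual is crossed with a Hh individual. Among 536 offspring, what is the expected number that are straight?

Punnett square for Hh × Hh:
Offspring genotypes: 1 HH, 2 Hh, 1 hh
Phenotype counts: 1 curly, 2 wavy, 1 straight
straight: 1 out of 4 → fraction 1/4
Expected count = 1/4 × 536 = 134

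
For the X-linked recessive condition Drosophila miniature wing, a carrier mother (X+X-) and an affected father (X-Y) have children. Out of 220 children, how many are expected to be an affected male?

Cross: X+X- × X-Y
Offspring: 1 X+X-, 1 X+Y, 1 X-X-, 1 X-Y
Probability of an affected male: 1/4
Expected count = 1/4 × 220 = 55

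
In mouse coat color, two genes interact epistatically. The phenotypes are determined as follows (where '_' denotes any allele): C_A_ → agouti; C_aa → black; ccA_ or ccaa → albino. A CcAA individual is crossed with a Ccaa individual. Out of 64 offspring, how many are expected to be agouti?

Cross: CcAA × Ccaa — consider each gene separately:
C gene: Cc × Cc → 1 CC, 2 Cc, 1 cc → 3 C_ : 1 cc (out of 4)
A gene: AA × aa → 4 Aa → 4 A_ (out of 4)
Genotype classes (out of 4 × 4 = 16): C_A_ = 3×4 = 12; ccA_ = 1×4 = 4
Apply the phenotype rules: C_A_ (12) → agouti; ccA_ (4) → albino
Phenotype counts (out of 16): 12 agouti, 4 albino
agouti: 12 out of 16 → fraction 3/4
Expected count = 3/4 × 64 = 48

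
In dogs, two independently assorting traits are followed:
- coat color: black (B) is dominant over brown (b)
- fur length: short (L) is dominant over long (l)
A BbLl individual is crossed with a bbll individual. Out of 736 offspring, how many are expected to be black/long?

Dihybrid cross BbLl × bbll — consider each gene separately:
coat color: Bb × bb → 2 Bb, 2 bb → 2 B_ : 2 bb (out of 4)
fur length: Ll × ll → 2 Ll, 2 ll → 2 L_ : 2 ll (out of 4)
Combine (counts out of 4 × 4 = 16): black/short (B_L_) = 2×2 = 4; black/long (B_ll) = 2×2 = 4; brown/short (bbL_) = 2×2 = 4; brown/long (bbll) = 2×2 = 4
Phenotype counts (out of 16): 4 black/short, 4 black/long, 4 brown/short, 4 brown/long
black/long: 4 out of 16 → fraction 1/4
Expected count = 1/4 × 736 = 184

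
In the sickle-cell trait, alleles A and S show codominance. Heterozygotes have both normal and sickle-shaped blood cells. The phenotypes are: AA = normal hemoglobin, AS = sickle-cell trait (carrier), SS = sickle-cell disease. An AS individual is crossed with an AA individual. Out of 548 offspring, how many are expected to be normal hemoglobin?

Punnett square for AS × AA:
Offspring genotypes: 2 AA, 2 AS
Phenotype counts: 2 normal hemoglobin, 2 sickle-cell trait (carrier)
normal hemoglobin: 2 out of 4 → fraction 1/2
Expected count = 1/2 × 548 = 274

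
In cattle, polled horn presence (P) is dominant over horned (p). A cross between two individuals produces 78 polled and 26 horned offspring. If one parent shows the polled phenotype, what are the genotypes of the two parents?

Observed offspring: 78 polled, 26 horned
The observed ratio simplifies to 3:1. Horned (pp) offspring appear, so each parent must contribute one p allele. The parent stated to show polled carries P, so it is Pp. The other parent is then either Pp or pp: Pp × pp would give a 1:1 split, whereas Pp × Pp gives 3:1 — matching the data. So both parents are heterozygous (Pp × Pp).
Parent genotypes: Pp × Pp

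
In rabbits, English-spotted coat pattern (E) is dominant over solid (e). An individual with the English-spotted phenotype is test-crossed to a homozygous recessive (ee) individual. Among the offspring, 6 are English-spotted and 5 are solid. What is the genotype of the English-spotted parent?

Test cross: ? × ee
Offspring: 6 English-spotted, 5 solid — approximately 1:1.
A 1:1 ratio in a test cross indicates the unknown parent is heterozygous (Ee).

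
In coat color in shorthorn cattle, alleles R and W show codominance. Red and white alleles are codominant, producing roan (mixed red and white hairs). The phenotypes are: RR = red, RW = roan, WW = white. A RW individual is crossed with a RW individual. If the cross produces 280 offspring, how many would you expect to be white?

Punnett square for RW × RW:
Offspring genotypes: 1 RR, 2 RW, 1 WW
Phenotype counts: 1 red, 2 roan, 1 white
white: 1 out of 4 → fraction 1/4
Expected count = 1/4 × 280 = 70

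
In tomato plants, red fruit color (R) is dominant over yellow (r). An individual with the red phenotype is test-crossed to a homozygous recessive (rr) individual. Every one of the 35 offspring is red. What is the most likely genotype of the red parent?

Test cross: ? × rr
All offspring are red.
If the unknown parent were heterozygous (Rr), about half of 35 offspring would be yellow; none are. The unknown parent is most likely homozygous dominant (RR).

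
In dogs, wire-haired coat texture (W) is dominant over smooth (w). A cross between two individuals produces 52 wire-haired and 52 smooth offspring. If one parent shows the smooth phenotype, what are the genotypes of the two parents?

Observed offspring: 52 wire-haired, 52 smooth
The observed ratio simplifies to 1:1. One parent shows smooth, so its genotype must be ww. A 1:1 offspring split requires the other parent to be heterozygous (Ww).
Parent genotypes: ww × Ww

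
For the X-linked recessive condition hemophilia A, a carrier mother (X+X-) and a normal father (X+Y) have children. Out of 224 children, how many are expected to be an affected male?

Cross: X+X- × X+Y
Offspring: 1 X+X+, 1 X+Y, 1 X+X-, 1 X-Y
Probability of an affected male: 1/4
Expected count = 1/4 × 224 = 56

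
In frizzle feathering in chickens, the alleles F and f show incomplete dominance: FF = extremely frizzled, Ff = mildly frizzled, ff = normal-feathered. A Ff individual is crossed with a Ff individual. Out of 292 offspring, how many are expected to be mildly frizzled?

Punnett square for Ff × Ff:
Offspring genotypes: 1 FF, 2 Ff, 1 ff
Phenotype counts: 1 extremely frizzled, 2 mildly frizzled, 1 normal-feathered
mildly frizzled: 2 out of 4 → fraction 1/2
Expected count = 1/2 × 292 = 146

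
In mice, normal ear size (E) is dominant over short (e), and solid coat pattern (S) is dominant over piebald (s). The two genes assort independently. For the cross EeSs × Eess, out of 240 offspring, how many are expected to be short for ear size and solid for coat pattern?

Dihybrid cross EeSs × Eess — consider each gene separately:
ear size: Ee × Ee → 1 EE, 2 Ee, 1 ee → 3 E_ : 1 ee (out of 4)
coat pattern: Ss × ss → 2 Ss, 2 ss → 2 S_ : 2 ss (out of 4)
Looking for: short (ee) and solid (S_)
P(short) = 1/4, P(solid) = 2/4
P(both) = 1/4 × 2/4 = 2/16 = 1/8
Expected count = 1/8 × 240 = 30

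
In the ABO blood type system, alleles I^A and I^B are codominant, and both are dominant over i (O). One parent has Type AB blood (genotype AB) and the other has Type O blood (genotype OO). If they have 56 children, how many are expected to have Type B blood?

Cross: AB × OO
Possible offspring genotypes: 2 AO, 2 BO
Blood type counts: 2 Type A, 2 Type B
Probability of Type B: 2/4 = 1/2
Expected count = 1/2 × 56 = 28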